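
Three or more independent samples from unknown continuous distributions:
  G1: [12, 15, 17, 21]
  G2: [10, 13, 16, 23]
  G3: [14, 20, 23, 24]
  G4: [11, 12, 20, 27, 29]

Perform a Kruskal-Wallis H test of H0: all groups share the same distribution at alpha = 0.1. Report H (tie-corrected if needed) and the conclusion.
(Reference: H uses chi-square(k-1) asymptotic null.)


Step 1: Combine all N = 17 observations and assign midranks.
sorted (value, group, rank): (10,G2,1), (11,G4,2), (12,G1,3.5), (12,G4,3.5), (13,G2,5), (14,G3,6), (15,G1,7), (16,G2,8), (17,G1,9), (20,G3,10.5), (20,G4,10.5), (21,G1,12), (23,G2,13.5), (23,G3,13.5), (24,G3,15), (27,G4,16), (29,G4,17)
Step 2: Sum ranks within each group.
R_1 = 31.5 (n_1 = 4)
R_2 = 27.5 (n_2 = 4)
R_3 = 45 (n_3 = 4)
R_4 = 49 (n_4 = 5)
Step 3: H = 12/(N(N+1)) * sum(R_i^2/n_i) - 3(N+1)
     = 12/(17*18) * (31.5^2/4 + 27.5^2/4 + 45^2/4 + 49^2/5) - 3*18
     = 0.039216 * 1423.58 - 54
     = 1.826471.
Step 4: Ties present; correction factor C = 1 - 18/(17^3 - 17) = 0.996324. Corrected H = 1.826471 / 0.996324 = 1.833210.
Step 5: Under H0, H ~ chi^2(3); p-value = 0.607735.
Step 6: alpha = 0.1. fail to reject H0.

H = 1.8332, df = 3, p = 0.607735, fail to reject H0.


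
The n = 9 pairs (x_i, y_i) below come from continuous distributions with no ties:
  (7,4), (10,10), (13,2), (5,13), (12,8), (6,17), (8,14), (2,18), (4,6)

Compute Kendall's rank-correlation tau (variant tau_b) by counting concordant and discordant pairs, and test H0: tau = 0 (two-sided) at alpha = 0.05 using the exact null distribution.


Step 1: Enumerate the 36 unordered pairs (i,j) with i<j and classify each by sign(x_j-x_i) * sign(y_j-y_i).
  (1,2):dx=+3,dy=+6->C; (1,3):dx=+6,dy=-2->D; (1,4):dx=-2,dy=+9->D; (1,5):dx=+5,dy=+4->C
  (1,6):dx=-1,dy=+13->D; (1,7):dx=+1,dy=+10->C; (1,8):dx=-5,dy=+14->D; (1,9):dx=-3,dy=+2->D
  (2,3):dx=+3,dy=-8->D; (2,4):dx=-5,dy=+3->D; (2,5):dx=+2,dy=-2->D; (2,6):dx=-4,dy=+7->D
  (2,7):dx=-2,dy=+4->D; (2,8):dx=-8,dy=+8->D; (2,9):dx=-6,dy=-4->C; (3,4):dx=-8,dy=+11->D
  (3,5):dx=-1,dy=+6->D; (3,6):dx=-7,dy=+15->D; (3,7):dx=-5,dy=+12->D; (3,8):dx=-11,dy=+16->D
  (3,9):dx=-9,dy=+4->D; (4,5):dx=+7,dy=-5->D; (4,6):dx=+1,dy=+4->C; (4,7):dx=+3,dy=+1->C
  (4,8):dx=-3,dy=+5->D; (4,9):dx=-1,dy=-7->C; (5,6):dx=-6,dy=+9->D; (5,7):dx=-4,dy=+6->D
  (5,8):dx=-10,dy=+10->D; (5,9):dx=-8,dy=-2->C; (6,7):dx=+2,dy=-3->D; (6,8):dx=-4,dy=+1->D
  (6,9):dx=-2,dy=-11->C; (7,8):dx=-6,dy=+4->D; (7,9):dx=-4,dy=-8->C; (8,9):dx=+2,dy=-12->D
Step 2: C = 10, D = 26, total pairs = 36.
Step 3: tau = (C - D)/(n(n-1)/2) = (10 - 26)/36 = -0.444444.
Step 4: Exact two-sided p-value (enumerate n! = 362880 permutations of y under H0): p = 0.119439.
Step 5: alpha = 0.05. fail to reject H0.

tau_b = -0.4444 (C=10, D=26), p = 0.119439, fail to reject H0.


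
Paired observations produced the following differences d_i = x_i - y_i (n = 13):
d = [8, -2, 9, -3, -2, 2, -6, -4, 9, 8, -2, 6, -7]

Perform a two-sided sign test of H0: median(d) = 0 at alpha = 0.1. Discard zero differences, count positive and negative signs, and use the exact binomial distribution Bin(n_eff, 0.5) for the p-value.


Step 1: Discard zero differences. Original n = 13; n_eff = number of nonzero differences = 13.
Nonzero differences (with sign): +8, -2, +9, -3, -2, +2, -6, -4, +9, +8, -2, +6, -7
Step 2: Count signs: positive = 6, negative = 7.
Step 3: Under H0: P(positive) = 0.5, so the number of positives S ~ Bin(13, 0.5).
Step 4: Two-sided exact p-value = sum of Bin(13,0.5) probabilities at or below the observed probability = 1.000000.
Step 5: alpha = 0.1. fail to reject H0.

n_eff = 13, pos = 6, neg = 7, p = 1.000000, fail to reject H0.


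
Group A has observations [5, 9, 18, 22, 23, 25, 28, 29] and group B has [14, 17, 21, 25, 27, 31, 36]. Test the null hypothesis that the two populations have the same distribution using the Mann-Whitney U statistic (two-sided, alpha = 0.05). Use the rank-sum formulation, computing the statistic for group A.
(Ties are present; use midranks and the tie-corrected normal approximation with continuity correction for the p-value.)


Step 1: Combine and sort all 15 observations; assign midranks.
sorted (value, group): (5,X), (9,X), (14,Y), (17,Y), (18,X), (21,Y), (22,X), (23,X), (25,X), (25,Y), (27,Y), (28,X), (29,X), (31,Y), (36,Y)
ranks: 5->1, 9->2, 14->3, 17->4, 18->5, 21->6, 22->7, 23->8, 25->9.5, 25->9.5, 27->11, 28->12, 29->13, 31->14, 36->15
Step 2: Rank sum for X: R1 = 1 + 2 + 5 + 7 + 8 + 9.5 + 12 + 13 = 57.5.
Step 3: U_X = R1 - n1(n1+1)/2 = 57.5 - 8*9/2 = 57.5 - 36 = 21.5.
       U_Y = n1*n2 - U_X = 56 - 21.5 = 34.5.
Step 4: Ties are present, so use the tie-corrected normal approximation (with continuity correction) for the p-value.
Step 5: p-value = 0.487064; compare to alpha = 0.05. fail to reject H0.

U_X = 21.5, p = 0.487064, fail to reject H0 at alpha = 0.05.


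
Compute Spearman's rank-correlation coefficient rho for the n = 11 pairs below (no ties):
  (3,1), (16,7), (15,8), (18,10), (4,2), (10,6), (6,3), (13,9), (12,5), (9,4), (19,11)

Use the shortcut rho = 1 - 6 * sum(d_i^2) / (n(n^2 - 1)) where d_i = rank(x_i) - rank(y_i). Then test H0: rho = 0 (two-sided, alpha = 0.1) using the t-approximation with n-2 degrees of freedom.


Step 1: Rank x and y separately (midranks; no ties here).
rank(x): 3->1, 16->9, 15->8, 18->10, 4->2, 10->5, 6->3, 13->7, 12->6, 9->4, 19->11
rank(y): 1->1, 7->7, 8->8, 10->10, 2->2, 6->6, 3->3, 9->9, 5->5, 4->4, 11->11
Step 2: d_i = R_x(i) - R_y(i); compute d_i^2.
  (1-1)^2=0, (9-7)^2=4, (8-8)^2=0, (10-10)^2=0, (2-2)^2=0, (5-6)^2=1, (3-3)^2=0, (7-9)^2=4, (6-5)^2=1, (4-4)^2=0, (11-11)^2=0
sum(d^2) = 10.
Step 3: rho = 1 - 6*10 / (11*(11^2 - 1)) = 1 - 60/1320 = 0.954545.
Step 4: Under H0, t = rho * sqrt((n-2)/(1-rho^2)) = 9.6074 ~ t(9).
Step 5: Two-sided p-value from the t-distribution with 9 df = 0.000005.
Step 6: alpha = 0.1. reject H0.

rho = 0.9545, p = 0.000005, reject H0 at alpha = 0.1.


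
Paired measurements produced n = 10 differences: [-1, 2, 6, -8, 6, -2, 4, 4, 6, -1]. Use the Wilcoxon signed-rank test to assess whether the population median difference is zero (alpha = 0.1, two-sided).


Step 1: Drop any zero differences (none here) and take |d_i|.
|d| = [1, 2, 6, 8, 6, 2, 4, 4, 6, 1]
Step 2: Midrank |d_i| (ties get averaged ranks).
ranks: |1|->1.5, |2|->3.5, |6|->8, |8|->10, |6|->8, |2|->3.5, |4|->5.5, |4|->5.5, |6|->8, |1|->1.5
Step 3: Attach original signs; sum ranks with positive sign and with negative sign.
W+ = 3.5 + 8 + 8 + 5.5 + 5.5 + 8 = 38.5
W- = 1.5 + 10 + 3.5 + 1.5 = 16.5
(Check: W+ + W- = 55 should equal n(n+1)/2 = 55.)
Step 4: Test statistic W = min(W+, W-) = 16.5.
Step 5: Ties in |d|, so use the tie-corrected normal approximation.
        E[W] = n(n+1)/4 = 10*11/4 = 27.5.
        Tie groups: |d|=1 (t=2), |d|=2 (t=2), |d|=4 (t=2), |d|=6 (t=3); sum(t^3 - t) = 42.
        Var[W] = n(n+1)(2n+1)/24 - sum(t^3-t)/48 = 2310/24 - 42/48 = 95.375.
        z = (W - E[W]) / sqrt(Var[W]) = (16.5 - 27.5) / 9.7660 = -1.1264.
        Two-sided p = 2*Phi(z) = 0.260015.
Step 6: alpha = 0.1. fail to reject H0.

W+ = 38.5, W- = 16.5, W = min = 16.5, p = 0.260015, fail to reject H0.


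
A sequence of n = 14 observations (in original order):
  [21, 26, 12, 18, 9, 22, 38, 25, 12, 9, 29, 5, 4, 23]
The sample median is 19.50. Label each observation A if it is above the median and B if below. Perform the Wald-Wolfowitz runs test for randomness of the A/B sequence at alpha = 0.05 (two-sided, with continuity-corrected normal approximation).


Step 1: Compute median = 19.50; label A = above, B = below.
Labels in order: AABBBAAABBABBA  (n_A = 7, n_B = 7)
Step 2: Count runs R = 7.
Step 3: Under H0 (random ordering), E[R] = 2*n_A*n_B/(n_A+n_B) + 1 = 2*7*7/14 + 1 = 8.0000.
        Var[R] = 2*n_A*n_B*(2*n_A*n_B - n_A - n_B) / ((n_A+n_B)^2 * (n_A+n_B-1)) = 8232/2548 = 3.2308.
        SD[R] = 1.7974.
Step 4: Continuity-corrected z = (R + 0.5 - E[R]) / SD[R] = (7 + 0.5 - 8.0000) / 1.7974 = -0.2782.
Step 5: Two-sided p-value via normal approximation = 2*(1 - Phi(|z|)) = 0.780879.
Step 6: alpha = 0.05. fail to reject H0.

R = 7, z = -0.2782, p = 0.780879, fail to reject H0.


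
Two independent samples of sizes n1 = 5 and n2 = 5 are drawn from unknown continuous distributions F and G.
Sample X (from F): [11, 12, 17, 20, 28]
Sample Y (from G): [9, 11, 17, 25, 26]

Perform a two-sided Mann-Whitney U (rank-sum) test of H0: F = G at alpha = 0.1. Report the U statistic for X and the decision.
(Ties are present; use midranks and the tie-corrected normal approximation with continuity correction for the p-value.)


Step 1: Combine and sort all 10 observations; assign midranks.
sorted (value, group): (9,Y), (11,X), (11,Y), (12,X), (17,X), (17,Y), (20,X), (25,Y), (26,Y), (28,X)
ranks: 9->1, 11->2.5, 11->2.5, 12->4, 17->5.5, 17->5.5, 20->7, 25->8, 26->9, 28->10
Step 2: Rank sum for X: R1 = 2.5 + 4 + 5.5 + 7 + 10 = 29.
Step 3: U_X = R1 - n1(n1+1)/2 = 29 - 5*6/2 = 29 - 15 = 14.
       U_Y = n1*n2 - U_X = 25 - 14 = 11.
Step 4: Ties are present, so use the tie-corrected normal approximation (with continuity correction) for the p-value.
Step 5: p-value = 0.833534; compare to alpha = 0.1. fail to reject H0.

U_X = 14, p = 0.833534, fail to reject H0 at alpha = 0.1.


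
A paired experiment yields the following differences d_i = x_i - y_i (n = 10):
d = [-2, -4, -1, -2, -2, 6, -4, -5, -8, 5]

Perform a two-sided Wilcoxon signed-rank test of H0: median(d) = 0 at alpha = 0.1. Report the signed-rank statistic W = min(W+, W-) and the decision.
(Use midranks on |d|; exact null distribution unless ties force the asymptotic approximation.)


Step 1: Drop any zero differences (none here) and take |d_i|.
|d| = [2, 4, 1, 2, 2, 6, 4, 5, 8, 5]
Step 2: Midrank |d_i| (ties get averaged ranks).
ranks: |2|->3, |4|->5.5, |1|->1, |2|->3, |2|->3, |6|->9, |4|->5.5, |5|->7.5, |8|->10, |5|->7.5
Step 3: Attach original signs; sum ranks with positive sign and with negative sign.
W+ = 9 + 7.5 = 16.5
W- = 3 + 5.5 + 1 + 3 + 3 + 5.5 + 7.5 + 10 = 38.5
(Check: W+ + W- = 55 should equal n(n+1)/2 = 55.)
Step 4: Test statistic W = min(W+, W-) = 16.5.
Step 5: Ties in |d|, so use the tie-corrected normal approximation.
        E[W] = n(n+1)/4 = 10*11/4 = 27.5.
        Tie groups: |d|=2 (t=3), |d|=4 (t=2), |d|=5 (t=2); sum(t^3 - t) = 36.
        Var[W] = n(n+1)(2n+1)/24 - sum(t^3-t)/48 = 2310/24 - 36/48 = 95.5.
        z = (W - E[W]) / sqrt(Var[W]) = (16.5 - 27.5) / 9.7724 = -1.1256.
        Two-sided p = 2*Phi(z) = 0.260327.
Step 6: alpha = 0.1. fail to reject H0.

W+ = 16.5, W- = 38.5, W = min = 16.5, p = 0.260327, fail to reject H0.


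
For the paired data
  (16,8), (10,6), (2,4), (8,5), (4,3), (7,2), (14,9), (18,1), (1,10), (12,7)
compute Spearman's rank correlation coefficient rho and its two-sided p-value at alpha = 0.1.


Step 1: Rank x and y separately (midranks; no ties here).
rank(x): 16->9, 10->6, 2->2, 8->5, 4->3, 7->4, 14->8, 18->10, 1->1, 12->7
rank(y): 8->8, 6->6, 4->4, 5->5, 3->3, 2->2, 9->9, 1->1, 10->10, 7->7
Step 2: d_i = R_x(i) - R_y(i); compute d_i^2.
  (9-8)^2=1, (6-6)^2=0, (2-4)^2=4, (5-5)^2=0, (3-3)^2=0, (4-2)^2=4, (8-9)^2=1, (10-1)^2=81, (1-10)^2=81, (7-7)^2=0
sum(d^2) = 172.
Step 3: rho = 1 - 6*172 / (10*(10^2 - 1)) = 1 - 1032/990 = -0.042424.
Step 4: Under H0, t = rho * sqrt((n-2)/(1-rho^2)) = -0.1201 ~ t(8).
Step 5: Two-sided p-value from the t-distribution with 8 df = 0.907364.
Step 6: alpha = 0.1. fail to reject H0.

rho = -0.0424, p = 0.907364, fail to reject H0 at alpha = 0.1.


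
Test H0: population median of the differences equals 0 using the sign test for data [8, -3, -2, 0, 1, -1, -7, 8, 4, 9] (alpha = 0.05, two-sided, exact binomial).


Step 1: Discard zero differences. Original n = 10; n_eff = number of nonzero differences = 9.
Nonzero differences (with sign): +8, -3, -2, +1, -1, -7, +8, +4, +9
Step 2: Count signs: positive = 5, negative = 4.
Step 3: Under H0: P(positive) = 0.5, so the number of positives S ~ Bin(9, 0.5).
Step 4: Two-sided exact p-value = sum of Bin(9,0.5) probabilities at or below the observed probability = 1.000000.
Step 5: alpha = 0.05. fail to reject H0.

n_eff = 9, pos = 5, neg = 4, p = 1.000000, fail to reject H0.


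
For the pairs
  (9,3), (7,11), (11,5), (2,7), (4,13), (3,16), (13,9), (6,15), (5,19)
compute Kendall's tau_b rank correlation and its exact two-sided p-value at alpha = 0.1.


Step 1: Enumerate the 36 unordered pairs (i,j) with i<j and classify each by sign(x_j-x_i) * sign(y_j-y_i).
  (1,2):dx=-2,dy=+8->D; (1,3):dx=+2,dy=+2->C; (1,4):dx=-7,dy=+4->D; (1,5):dx=-5,dy=+10->D
  (1,6):dx=-6,dy=+13->D; (1,7):dx=+4,dy=+6->C; (1,8):dx=-3,dy=+12->D; (1,9):dx=-4,dy=+16->D
  (2,3):dx=+4,dy=-6->D; (2,4):dx=-5,dy=-4->C; (2,5):dx=-3,dy=+2->D; (2,6):dx=-4,dy=+5->D
  (2,7):dx=+6,dy=-2->D; (2,8):dx=-1,dy=+4->D; (2,9):dx=-2,dy=+8->D; (3,4):dx=-9,dy=+2->D
  (3,5):dx=-7,dy=+8->D; (3,6):dx=-8,dy=+11->D; (3,7):dx=+2,dy=+4->C; (3,8):dx=-5,dy=+10->D
  (3,9):dx=-6,dy=+14->D; (4,5):dx=+2,dy=+6->C; (4,6):dx=+1,dy=+9->C; (4,7):dx=+11,dy=+2->C
  (4,8):dx=+4,dy=+8->C; (4,9):dx=+3,dy=+12->C; (5,6):dx=-1,dy=+3->D; (5,7):dx=+9,dy=-4->D
  (5,8):dx=+2,dy=+2->C; (5,9):dx=+1,dy=+6->C; (6,7):dx=+10,dy=-7->D; (6,8):dx=+3,dy=-1->D
  (6,9):dx=+2,dy=+3->C; (7,8):dx=-7,dy=+6->D; (7,9):dx=-8,dy=+10->D; (8,9):dx=-1,dy=+4->D
Step 2: C = 12, D = 24, total pairs = 36.
Step 3: tau = (C - D)/(n(n-1)/2) = (12 - 24)/36 = -0.333333.
Step 4: Exact two-sided p-value (enumerate n! = 362880 permutations of y under H0): p = 0.259518.
Step 5: alpha = 0.1. fail to reject H0.

tau_b = -0.3333 (C=12, D=24), p = 0.259518, fail to reject H0.


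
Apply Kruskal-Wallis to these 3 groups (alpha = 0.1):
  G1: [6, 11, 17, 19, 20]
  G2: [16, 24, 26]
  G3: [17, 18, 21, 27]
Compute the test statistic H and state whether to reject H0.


Step 1: Combine all N = 12 observations and assign midranks.
sorted (value, group, rank): (6,G1,1), (11,G1,2), (16,G2,3), (17,G1,4.5), (17,G3,4.5), (18,G3,6), (19,G1,7), (20,G1,8), (21,G3,9), (24,G2,10), (26,G2,11), (27,G3,12)
Step 2: Sum ranks within each group.
R_1 = 22.5 (n_1 = 5)
R_2 = 24 (n_2 = 3)
R_3 = 31.5 (n_3 = 4)
Step 3: H = 12/(N(N+1)) * sum(R_i^2/n_i) - 3(N+1)
     = 12/(12*13) * (22.5^2/5 + 24^2/3 + 31.5^2/4) - 3*13
     = 0.076923 * 541.312 - 39
     = 2.639423.
Step 4: Ties present; correction factor C = 1 - 6/(12^3 - 12) = 0.996503. Corrected H = 2.639423 / 0.996503 = 2.648684.
Step 5: Under H0, H ~ chi^2(2); p-value = 0.265978.
Step 6: alpha = 0.1. fail to reject H0.

H = 2.6487, df = 2, p = 0.265978, fail to reject H0.


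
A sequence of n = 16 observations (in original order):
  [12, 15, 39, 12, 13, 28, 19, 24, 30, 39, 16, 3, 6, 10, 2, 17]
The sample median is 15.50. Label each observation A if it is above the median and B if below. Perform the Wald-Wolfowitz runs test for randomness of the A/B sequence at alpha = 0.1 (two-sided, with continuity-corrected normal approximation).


Step 1: Compute median = 15.50; label A = above, B = below.
Labels in order: BBABBAAAAAABBBBA  (n_A = 8, n_B = 8)
Step 2: Count runs R = 6.
Step 3: Under H0 (random ordering), E[R] = 2*n_A*n_B/(n_A+n_B) + 1 = 2*8*8/16 + 1 = 9.0000.
        Var[R] = 2*n_A*n_B*(2*n_A*n_B - n_A - n_B) / ((n_A+n_B)^2 * (n_A+n_B-1)) = 14336/3840 = 3.7333.
        SD[R] = 1.9322.
Step 4: Continuity-corrected z = (R + 0.5 - E[R]) / SD[R] = (6 + 0.5 - 9.0000) / 1.9322 = -1.2939.
Step 5: Two-sided p-value via normal approximation = 2*(1 - Phi(|z|)) = 0.195709.
Step 6: alpha = 0.1. fail to reject H0.

R = 6, z = -1.2939, p = 0.195709, fail to reject H0.


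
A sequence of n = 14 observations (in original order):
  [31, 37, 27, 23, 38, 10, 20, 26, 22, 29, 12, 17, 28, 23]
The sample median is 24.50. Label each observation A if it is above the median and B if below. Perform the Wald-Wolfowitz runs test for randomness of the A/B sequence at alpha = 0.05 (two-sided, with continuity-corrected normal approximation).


Step 1: Compute median = 24.50; label A = above, B = below.
Labels in order: AAABABBABABBAB  (n_A = 7, n_B = 7)
Step 2: Count runs R = 10.
Step 3: Under H0 (random ordering), E[R] = 2*n_A*n_B/(n_A+n_B) + 1 = 2*7*7/14 + 1 = 8.0000.
        Var[R] = 2*n_A*n_B*(2*n_A*n_B - n_A - n_B) / ((n_A+n_B)^2 * (n_A+n_B-1)) = 8232/2548 = 3.2308.
        SD[R] = 1.7974.
Step 4: Continuity-corrected z = (R - 0.5 - E[R]) / SD[R] = (10 - 0.5 - 8.0000) / 1.7974 = 0.8345.
Step 5: Two-sided p-value via normal approximation = 2*(1 - Phi(|z|)) = 0.403986.
Step 6: alpha = 0.05. fail to reject H0.

R = 10, z = 0.8345, p = 0.403986, fail to reject H0.


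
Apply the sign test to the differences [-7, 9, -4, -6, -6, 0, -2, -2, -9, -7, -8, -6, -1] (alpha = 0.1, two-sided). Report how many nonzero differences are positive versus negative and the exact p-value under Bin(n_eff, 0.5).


Step 1: Discard zero differences. Original n = 13; n_eff = number of nonzero differences = 12.
Nonzero differences (with sign): -7, +9, -4, -6, -6, -2, -2, -9, -7, -8, -6, -1
Step 2: Count signs: positive = 1, negative = 11.
Step 3: Under H0: P(positive) = 0.5, so the number of positives S ~ Bin(12, 0.5).
Step 4: Two-sided exact p-value = sum of Bin(12,0.5) probabilities at or below the observed probability = 0.006348.
Step 5: alpha = 0.1. reject H0.

n_eff = 12, pos = 1, neg = 11, p = 0.006348, reject H0.


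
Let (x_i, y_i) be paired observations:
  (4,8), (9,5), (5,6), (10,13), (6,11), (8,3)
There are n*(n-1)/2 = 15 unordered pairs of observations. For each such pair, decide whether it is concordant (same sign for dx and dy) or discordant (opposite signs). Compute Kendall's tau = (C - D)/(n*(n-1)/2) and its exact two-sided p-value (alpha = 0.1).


Step 1: Enumerate the 15 unordered pairs (i,j) with i<j and classify each by sign(x_j-x_i) * sign(y_j-y_i).
  (1,2):dx=+5,dy=-3->D; (1,3):dx=+1,dy=-2->D; (1,4):dx=+6,dy=+5->C; (1,5):dx=+2,dy=+3->C
  (1,6):dx=+4,dy=-5->D; (2,3):dx=-4,dy=+1->D; (2,4):dx=+1,dy=+8->C; (2,5):dx=-3,dy=+6->D
  (2,6):dx=-1,dy=-2->C; (3,4):dx=+5,dy=+7->C; (3,5):dx=+1,dy=+5->C; (3,6):dx=+3,dy=-3->D
  (4,5):dx=-4,dy=-2->C; (4,6):dx=-2,dy=-10->C; (5,6):dx=+2,dy=-8->D
Step 2: C = 8, D = 7, total pairs = 15.
Step 3: tau = (C - D)/(n(n-1)/2) = (8 - 7)/15 = 0.066667.
Step 4: Exact two-sided p-value (enumerate n! = 720 permutations of y under H0): p = 1.000000.
Step 5: alpha = 0.1. fail to reject H0.

tau_b = 0.0667 (C=8, D=7), p = 1.000000, fail to reject H0.


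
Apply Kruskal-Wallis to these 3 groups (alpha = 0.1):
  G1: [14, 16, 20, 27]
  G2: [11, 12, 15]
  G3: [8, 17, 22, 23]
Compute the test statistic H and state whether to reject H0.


Step 1: Combine all N = 11 observations and assign midranks.
sorted (value, group, rank): (8,G3,1), (11,G2,2), (12,G2,3), (14,G1,4), (15,G2,5), (16,G1,6), (17,G3,7), (20,G1,8), (22,G3,9), (23,G3,10), (27,G1,11)
Step 2: Sum ranks within each group.
R_1 = 29 (n_1 = 4)
R_2 = 10 (n_2 = 3)
R_3 = 27 (n_3 = 4)
Step 3: H = 12/(N(N+1)) * sum(R_i^2/n_i) - 3(N+1)
     = 12/(11*12) * (29^2/4 + 10^2/3 + 27^2/4) - 3*12
     = 0.090909 * 425.833 - 36
     = 2.712121.
Step 4: No ties, so H is used without correction.
Step 5: Under H0, H ~ chi^2(2); p-value = 0.257674.
Step 6: alpha = 0.1. fail to reject H0.

H = 2.7121, df = 2, p = 0.257674, fail to reject H0.


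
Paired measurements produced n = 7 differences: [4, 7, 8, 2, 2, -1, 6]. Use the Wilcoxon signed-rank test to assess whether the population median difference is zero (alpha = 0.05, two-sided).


Step 1: Drop any zero differences (none here) and take |d_i|.
|d| = [4, 7, 8, 2, 2, 1, 6]
Step 2: Midrank |d_i| (ties get averaged ranks).
ranks: |4|->4, |7|->6, |8|->7, |2|->2.5, |2|->2.5, |1|->1, |6|->5
Step 3: Attach original signs; sum ranks with positive sign and with negative sign.
W+ = 4 + 6 + 7 + 2.5 + 2.5 + 5 = 27
W- = 1 = 1
(Check: W+ + W- = 28 should equal n(n+1)/2 = 28.)
Step 4: Test statistic W = min(W+, W-) = 1.
Step 5: Ties in |d|, so use the tie-corrected normal approximation.
        E[W] = n(n+1)/4 = 7*8/4 = 14.
        Tie groups: |d|=2 (t=2); sum(t^3 - t) = 6.
        Var[W] = n(n+1)(2n+1)/24 - sum(t^3-t)/48 = 840/24 - 6/48 = 34.875.
        z = (W - E[W]) / sqrt(Var[W]) = (1 - 14) / 5.9055 = -2.2013.
        Two-sided p = 2*Phi(z) = 0.027712.
Step 6: alpha = 0.05. reject H0.

W+ = 27, W- = 1, W = min = 1, p = 0.027712, reject H0.


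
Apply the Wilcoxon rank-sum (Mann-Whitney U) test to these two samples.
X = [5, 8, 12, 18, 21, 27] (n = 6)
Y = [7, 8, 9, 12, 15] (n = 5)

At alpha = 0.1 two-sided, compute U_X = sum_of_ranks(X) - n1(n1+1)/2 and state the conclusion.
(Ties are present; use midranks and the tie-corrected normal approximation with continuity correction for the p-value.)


Step 1: Combine and sort all 11 observations; assign midranks.
sorted (value, group): (5,X), (7,Y), (8,X), (8,Y), (9,Y), (12,X), (12,Y), (15,Y), (18,X), (21,X), (27,X)
ranks: 5->1, 7->2, 8->3.5, 8->3.5, 9->5, 12->6.5, 12->6.5, 15->8, 18->9, 21->10, 27->11
Step 2: Rank sum for X: R1 = 1 + 3.5 + 6.5 + 9 + 10 + 11 = 41.
Step 3: U_X = R1 - n1(n1+1)/2 = 41 - 6*7/2 = 41 - 21 = 20.
       U_Y = n1*n2 - U_X = 30 - 20 = 10.
Step 4: Ties are present, so use the tie-corrected normal approximation (with continuity correction) for the p-value.
Step 5: p-value = 0.409176; compare to alpha = 0.1. fail to reject H0.

U_X = 20, p = 0.409176, fail to reject H0 at alpha = 0.1.


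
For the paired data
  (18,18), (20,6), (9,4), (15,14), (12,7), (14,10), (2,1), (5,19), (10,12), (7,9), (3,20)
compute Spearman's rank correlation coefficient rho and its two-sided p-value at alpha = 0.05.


Step 1: Rank x and y separately (midranks; no ties here).
rank(x): 18->10, 20->11, 9->5, 15->9, 12->7, 14->8, 2->1, 5->3, 10->6, 7->4, 3->2
rank(y): 18->9, 6->3, 4->2, 14->8, 7->4, 10->6, 1->1, 19->10, 12->7, 9->5, 20->11
Step 2: d_i = R_x(i) - R_y(i); compute d_i^2.
  (10-9)^2=1, (11-3)^2=64, (5-2)^2=9, (9-8)^2=1, (7-4)^2=9, (8-6)^2=4, (1-1)^2=0, (3-10)^2=49, (6-7)^2=1, (4-5)^2=1, (2-11)^2=81
sum(d^2) = 220.
Step 3: rho = 1 - 6*220 / (11*(11^2 - 1)) = 1 - 1320/1320 = 0.000000.
Step 4: Under H0, t = rho * sqrt((n-2)/(1-rho^2)) = 0.0000 ~ t(9).
Step 5: Two-sided p-value from the t-distribution with 9 df = 1.000000.
Step 6: alpha = 0.05. fail to reject H0.

rho = 0.0000, p = 1.000000, fail to reject H0 at alpha = 0.05.


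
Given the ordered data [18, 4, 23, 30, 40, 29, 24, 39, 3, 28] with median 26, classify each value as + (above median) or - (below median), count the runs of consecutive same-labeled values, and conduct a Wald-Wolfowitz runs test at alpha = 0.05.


Step 1: Compute median = 26; label A = above, B = below.
Labels in order: BBBAAABABA  (n_A = 5, n_B = 5)
Step 2: Count runs R = 6.
Step 3: Under H0 (random ordering), E[R] = 2*n_A*n_B/(n_A+n_B) + 1 = 2*5*5/10 + 1 = 6.0000.
        Var[R] = 2*n_A*n_B*(2*n_A*n_B - n_A - n_B) / ((n_A+n_B)^2 * (n_A+n_B-1)) = 2000/900 = 2.2222.
        SD[R] = 1.4907.
Step 4: R = E[R], so z = 0 with no continuity correction.
Step 5: Two-sided p-value via normal approximation = 2*(1 - Phi(|z|)) = 1.000000.
Step 6: alpha = 0.05. fail to reject H0.

R = 6, z = 0.0000, p = 1.000000, fail to reject H0.


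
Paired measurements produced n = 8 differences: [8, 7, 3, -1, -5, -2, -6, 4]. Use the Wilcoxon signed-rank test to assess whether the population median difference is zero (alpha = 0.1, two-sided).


Step 1: Drop any zero differences (none here) and take |d_i|.
|d| = [8, 7, 3, 1, 5, 2, 6, 4]
Step 2: Midrank |d_i| (ties get averaged ranks).
ranks: |8|->8, |7|->7, |3|->3, |1|->1, |5|->5, |2|->2, |6|->6, |4|->4
Step 3: Attach original signs; sum ranks with positive sign and with negative sign.
W+ = 8 + 7 + 3 + 4 = 22
W- = 1 + 5 + 2 + 6 = 14
(Check: W+ + W- = 36 should equal n(n+1)/2 = 36.)
Step 4: Test statistic W = min(W+, W-) = 14.
Step 5: No ties, so the exact null distribution over the 2^8 = 256 sign assignments gives the two-sided p-value = 0.640625.
Step 6: alpha = 0.1. fail to reject H0.

W+ = 22, W- = 14, W = min = 14, p = 0.640625, fail to reject H0.


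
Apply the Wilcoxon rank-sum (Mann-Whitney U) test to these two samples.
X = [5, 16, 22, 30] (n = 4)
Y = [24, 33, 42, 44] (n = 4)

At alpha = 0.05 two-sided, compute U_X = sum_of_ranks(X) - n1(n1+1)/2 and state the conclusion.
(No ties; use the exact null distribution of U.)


Step 1: Combine and sort all 8 observations; assign midranks.
sorted (value, group): (5,X), (16,X), (22,X), (24,Y), (30,X), (33,Y), (42,Y), (44,Y)
ranks: 5->1, 16->2, 22->3, 24->4, 30->5, 33->6, 42->7, 44->8
Step 2: Rank sum for X: R1 = 1 + 2 + 3 + 5 = 11.
Step 3: U_X = R1 - n1(n1+1)/2 = 11 - 4*5/2 = 11 - 10 = 1.
       U_Y = n1*n2 - U_X = 16 - 1 = 15.
Step 4: No ties, so the exact null distribution of U (based on enumerating the C(8,4) = 70 equally likely rank assignments) gives the two-sided p-value.
Step 5: p-value = 0.057143; compare to alpha = 0.05. fail to reject H0.

U_X = 1, p = 0.057143, fail to reject H0 at alpha = 0.05.


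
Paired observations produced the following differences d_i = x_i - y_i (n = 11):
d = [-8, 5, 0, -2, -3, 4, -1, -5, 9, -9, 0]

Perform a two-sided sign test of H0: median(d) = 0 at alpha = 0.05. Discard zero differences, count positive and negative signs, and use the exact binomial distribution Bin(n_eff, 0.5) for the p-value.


Step 1: Discard zero differences. Original n = 11; n_eff = number of nonzero differences = 9.
Nonzero differences (with sign): -8, +5, -2, -3, +4, -1, -5, +9, -9
Step 2: Count signs: positive = 3, negative = 6.
Step 3: Under H0: P(positive) = 0.5, so the number of positives S ~ Bin(9, 0.5).
Step 4: Two-sided exact p-value = sum of Bin(9,0.5) probabilities at or below the observed probability = 0.507812.
Step 5: alpha = 0.05. fail to reject H0.

n_eff = 9, pos = 3, neg = 6, p = 0.507812, fail to reject H0.


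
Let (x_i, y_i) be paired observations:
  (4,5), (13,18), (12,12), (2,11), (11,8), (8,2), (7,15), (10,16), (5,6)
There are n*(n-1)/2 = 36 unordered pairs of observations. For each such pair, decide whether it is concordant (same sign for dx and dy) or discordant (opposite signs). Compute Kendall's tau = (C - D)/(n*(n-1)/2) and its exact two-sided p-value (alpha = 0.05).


Step 1: Enumerate the 36 unordered pairs (i,j) with i<j and classify each by sign(x_j-x_i) * sign(y_j-y_i).
  (1,2):dx=+9,dy=+13->C; (1,3):dx=+8,dy=+7->C; (1,4):dx=-2,dy=+6->D; (1,5):dx=+7,dy=+3->C
  (1,6):dx=+4,dy=-3->D; (1,7):dx=+3,dy=+10->C; (1,8):dx=+6,dy=+11->C; (1,9):dx=+1,dy=+1->C
  (2,3):dx=-1,dy=-6->C; (2,4):dx=-11,dy=-7->C; (2,5):dx=-2,dy=-10->C; (2,6):dx=-5,dy=-16->C
  (2,7):dx=-6,dy=-3->C; (2,8):dx=-3,dy=-2->C; (2,9):dx=-8,dy=-12->C; (3,4):dx=-10,dy=-1->C
  (3,5):dx=-1,dy=-4->C; (3,6):dx=-4,dy=-10->C; (3,7):dx=-5,dy=+3->D; (3,8):dx=-2,dy=+4->D
  (3,9):dx=-7,dy=-6->C; (4,5):dx=+9,dy=-3->D; (4,6):dx=+6,dy=-9->D; (4,7):dx=+5,dy=+4->C
  (4,8):dx=+8,dy=+5->C; (4,9):dx=+3,dy=-5->D; (5,6):dx=-3,dy=-6->C; (5,7):dx=-4,dy=+7->D
  (5,8):dx=-1,dy=+8->D; (5,9):dx=-6,dy=-2->C; (6,7):dx=-1,dy=+13->D; (6,8):dx=+2,dy=+14->C
  (6,9):dx=-3,dy=+4->D; (7,8):dx=+3,dy=+1->C; (7,9):dx=-2,dy=-9->C; (8,9):dx=-5,dy=-10->C
Step 2: C = 25, D = 11, total pairs = 36.
Step 3: tau = (C - D)/(n(n-1)/2) = (25 - 11)/36 = 0.388889.
Step 4: Exact two-sided p-value (enumerate n! = 362880 permutations of y under H0): p = 0.180181.
Step 5: alpha = 0.05. fail to reject H0.

tau_b = 0.3889 (C=25, D=11), p = 0.180181, fail to reject H0.


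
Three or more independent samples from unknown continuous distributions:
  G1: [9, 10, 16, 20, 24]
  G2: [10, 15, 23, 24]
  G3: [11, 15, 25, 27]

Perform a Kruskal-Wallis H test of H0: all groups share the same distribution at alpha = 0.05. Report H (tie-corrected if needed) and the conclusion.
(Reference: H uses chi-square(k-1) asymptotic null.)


Step 1: Combine all N = 13 observations and assign midranks.
sorted (value, group, rank): (9,G1,1), (10,G1,2.5), (10,G2,2.5), (11,G3,4), (15,G2,5.5), (15,G3,5.5), (16,G1,7), (20,G1,8), (23,G2,9), (24,G1,10.5), (24,G2,10.5), (25,G3,12), (27,G3,13)
Step 2: Sum ranks within each group.
R_1 = 29 (n_1 = 5)
R_2 = 27.5 (n_2 = 4)
R_3 = 34.5 (n_3 = 4)
Step 3: H = 12/(N(N+1)) * sum(R_i^2/n_i) - 3(N+1)
     = 12/(13*14) * (29^2/5 + 27.5^2/4 + 34.5^2/4) - 3*14
     = 0.065934 * 654.825 - 42
     = 1.175275.
Step 4: Ties present; correction factor C = 1 - 18/(13^3 - 13) = 0.991758. Corrected H = 1.175275 / 0.991758 = 1.185042.
Step 5: Under H0, H ~ chi^2(2); p-value = 0.552932.
Step 6: alpha = 0.05. fail to reject H0.

H = 1.1850, df = 2, p = 0.552932, fail to reject H0.


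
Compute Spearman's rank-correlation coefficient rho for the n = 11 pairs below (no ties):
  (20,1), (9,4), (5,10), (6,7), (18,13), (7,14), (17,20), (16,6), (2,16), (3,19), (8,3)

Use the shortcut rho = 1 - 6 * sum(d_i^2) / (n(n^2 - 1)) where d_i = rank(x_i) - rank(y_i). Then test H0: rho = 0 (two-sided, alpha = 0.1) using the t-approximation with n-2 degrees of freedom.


Step 1: Rank x and y separately (midranks; no ties here).
rank(x): 20->11, 9->7, 5->3, 6->4, 18->10, 7->5, 17->9, 16->8, 2->1, 3->2, 8->6
rank(y): 1->1, 4->3, 10->6, 7->5, 13->7, 14->8, 20->11, 6->4, 16->9, 19->10, 3->2
Step 2: d_i = R_x(i) - R_y(i); compute d_i^2.
  (11-1)^2=100, (7-3)^2=16, (3-6)^2=9, (4-5)^2=1, (10-7)^2=9, (5-8)^2=9, (9-11)^2=4, (8-4)^2=16, (1-9)^2=64, (2-10)^2=64, (6-2)^2=16
sum(d^2) = 308.
Step 3: rho = 1 - 6*308 / (11*(11^2 - 1)) = 1 - 1848/1320 = -0.400000.
Step 4: Under H0, t = rho * sqrt((n-2)/(1-rho^2)) = -1.3093 ~ t(9).
Step 5: Two-sided p-value from the t-distribution with 9 df = 0.222868.
Step 6: alpha = 0.1. fail to reject H0.

rho = -0.4000, p = 0.222868, fail to reject H0 at alpha = 0.1.


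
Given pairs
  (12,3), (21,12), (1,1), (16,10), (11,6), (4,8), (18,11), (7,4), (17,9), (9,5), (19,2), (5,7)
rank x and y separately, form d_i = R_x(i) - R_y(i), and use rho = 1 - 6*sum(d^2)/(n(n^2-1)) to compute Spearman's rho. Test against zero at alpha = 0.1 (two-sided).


Step 1: Rank x and y separately (midranks; no ties here).
rank(x): 12->7, 21->12, 1->1, 16->8, 11->6, 4->2, 18->10, 7->4, 17->9, 9->5, 19->11, 5->3
rank(y): 3->3, 12->12, 1->1, 10->10, 6->6, 8->8, 11->11, 4->4, 9->9, 5->5, 2->2, 7->7
Step 2: d_i = R_x(i) - R_y(i); compute d_i^2.
  (7-3)^2=16, (12-12)^2=0, (1-1)^2=0, (8-10)^2=4, (6-6)^2=0, (2-8)^2=36, (10-11)^2=1, (4-4)^2=0, (9-9)^2=0, (5-5)^2=0, (11-2)^2=81, (3-7)^2=16
sum(d^2) = 154.
Step 3: rho = 1 - 6*154 / (12*(12^2 - 1)) = 1 - 924/1716 = 0.461538.
Step 4: Under H0, t = rho * sqrt((n-2)/(1-rho^2)) = 1.6452 ~ t(10).
Step 5: Two-sided p-value from the t-distribution with 10 df = 0.130948.
Step 6: alpha = 0.1. fail to reject H0.

rho = 0.4615, p = 0.130948, fail to reject H0 at alpha = 0.1.


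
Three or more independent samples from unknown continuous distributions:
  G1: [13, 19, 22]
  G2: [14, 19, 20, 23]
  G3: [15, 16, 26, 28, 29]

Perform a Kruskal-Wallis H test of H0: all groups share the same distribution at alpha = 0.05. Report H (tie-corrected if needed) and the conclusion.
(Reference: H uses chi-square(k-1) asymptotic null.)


Step 1: Combine all N = 12 observations and assign midranks.
sorted (value, group, rank): (13,G1,1), (14,G2,2), (15,G3,3), (16,G3,4), (19,G1,5.5), (19,G2,5.5), (20,G2,7), (22,G1,8), (23,G2,9), (26,G3,10), (28,G3,11), (29,G3,12)
Step 2: Sum ranks within each group.
R_1 = 14.5 (n_1 = 3)
R_2 = 23.5 (n_2 = 4)
R_3 = 40 (n_3 = 5)
Step 3: H = 12/(N(N+1)) * sum(R_i^2/n_i) - 3(N+1)
     = 12/(12*13) * (14.5^2/3 + 23.5^2/4 + 40^2/5) - 3*13
     = 0.076923 * 528.146 - 39
     = 1.626603.
Step 4: Ties present; correction factor C = 1 - 6/(12^3 - 12) = 0.996503. Corrected H = 1.626603 / 0.996503 = 1.632310.
Step 5: Under H0, H ~ chi^2(2); p-value = 0.442128.
Step 6: alpha = 0.05. fail to reject H0.

H = 1.6323, df = 2, p = 0.442128, fail to reject H0.


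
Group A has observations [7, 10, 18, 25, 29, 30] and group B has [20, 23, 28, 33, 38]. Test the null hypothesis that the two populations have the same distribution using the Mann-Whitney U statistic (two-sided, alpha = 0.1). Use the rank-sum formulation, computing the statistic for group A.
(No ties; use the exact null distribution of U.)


Step 1: Combine and sort all 11 observations; assign midranks.
sorted (value, group): (7,X), (10,X), (18,X), (20,Y), (23,Y), (25,X), (28,Y), (29,X), (30,X), (33,Y), (38,Y)
ranks: 7->1, 10->2, 18->3, 20->4, 23->5, 25->6, 28->7, 29->8, 30->9, 33->10, 38->11
Step 2: Rank sum for X: R1 = 1 + 2 + 3 + 6 + 8 + 9 = 29.
Step 3: U_X = R1 - n1(n1+1)/2 = 29 - 6*7/2 = 29 - 21 = 8.
       U_Y = n1*n2 - U_X = 30 - 8 = 22.
Step 4: No ties, so the exact null distribution of U (based on enumerating the C(11,6) = 462 equally likely rank assignments) gives the two-sided p-value.
Step 5: p-value = 0.246753; compare to alpha = 0.1. fail to reject H0.

U_X = 8, p = 0.246753, fail to reject H0 at alpha = 0.1.


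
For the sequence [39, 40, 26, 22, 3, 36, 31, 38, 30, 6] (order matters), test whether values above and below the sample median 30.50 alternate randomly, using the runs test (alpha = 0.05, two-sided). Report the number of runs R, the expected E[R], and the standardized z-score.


Step 1: Compute median = 30.50; label A = above, B = below.
Labels in order: AABBBAAABB  (n_A = 5, n_B = 5)
Step 2: Count runs R = 4.
Step 3: Under H0 (random ordering), E[R] = 2*n_A*n_B/(n_A+n_B) + 1 = 2*5*5/10 + 1 = 6.0000.
        Var[R] = 2*n_A*n_B*(2*n_A*n_B - n_A - n_B) / ((n_A+n_B)^2 * (n_A+n_B-1)) = 2000/900 = 2.2222.
        SD[R] = 1.4907.
Step 4: Continuity-corrected z = (R + 0.5 - E[R]) / SD[R] = (4 + 0.5 - 6.0000) / 1.4907 = -1.0062.
Step 5: Two-sided p-value via normal approximation = 2*(1 - Phi(|z|)) = 0.314305.
Step 6: alpha = 0.05. fail to reject H0.

R = 4, z = -1.0062, p = 0.314305, fail to reject H0.


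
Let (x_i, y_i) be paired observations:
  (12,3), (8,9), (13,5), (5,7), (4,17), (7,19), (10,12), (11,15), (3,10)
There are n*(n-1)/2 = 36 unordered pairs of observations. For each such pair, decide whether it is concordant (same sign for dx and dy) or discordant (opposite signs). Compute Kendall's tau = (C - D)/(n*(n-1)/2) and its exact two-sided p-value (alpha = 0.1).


Step 1: Enumerate the 36 unordered pairs (i,j) with i<j and classify each by sign(x_j-x_i) * sign(y_j-y_i).
  (1,2):dx=-4,dy=+6->D; (1,3):dx=+1,dy=+2->C; (1,4):dx=-7,dy=+4->D; (1,5):dx=-8,dy=+14->D
  (1,6):dx=-5,dy=+16->D; (1,7):dx=-2,dy=+9->D; (1,8):dx=-1,dy=+12->D; (1,9):dx=-9,dy=+7->D
  (2,3):dx=+5,dy=-4->D; (2,4):dx=-3,dy=-2->C; (2,5):dx=-4,dy=+8->D; (2,6):dx=-1,dy=+10->D
  (2,7):dx=+2,dy=+3->C; (2,8):dx=+3,dy=+6->C; (2,9):dx=-5,dy=+1->D; (3,4):dx=-8,dy=+2->D
  (3,5):dx=-9,dy=+12->D; (3,6):dx=-6,dy=+14->D; (3,7):dx=-3,dy=+7->D; (3,8):dx=-2,dy=+10->D
  (3,9):dx=-10,dy=+5->D; (4,5):dx=-1,dy=+10->D; (4,6):dx=+2,dy=+12->C; (4,7):dx=+5,dy=+5->C
  (4,8):dx=+6,dy=+8->C; (4,9):dx=-2,dy=+3->D; (5,6):dx=+3,dy=+2->C; (5,7):dx=+6,dy=-5->D
  (5,8):dx=+7,dy=-2->D; (5,9):dx=-1,dy=-7->C; (6,7):dx=+3,dy=-7->D; (6,8):dx=+4,dy=-4->D
  (6,9):dx=-4,dy=-9->C; (7,8):dx=+1,dy=+3->C; (7,9):dx=-7,dy=-2->C; (8,9):dx=-8,dy=-5->C
Step 2: C = 13, D = 23, total pairs = 36.
Step 3: tau = (C - D)/(n(n-1)/2) = (13 - 23)/36 = -0.277778.
Step 4: Exact two-sided p-value (enumerate n! = 362880 permutations of y under H0): p = 0.358488.
Step 5: alpha = 0.1. fail to reject H0.

tau_b = -0.2778 (C=13, D=23), p = 0.358488, fail to reject H0.


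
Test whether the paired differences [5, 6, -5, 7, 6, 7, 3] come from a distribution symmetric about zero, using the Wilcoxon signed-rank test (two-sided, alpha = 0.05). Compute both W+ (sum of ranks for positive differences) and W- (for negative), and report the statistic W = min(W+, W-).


Step 1: Drop any zero differences (none here) and take |d_i|.
|d| = [5, 6, 5, 7, 6, 7, 3]
Step 2: Midrank |d_i| (ties get averaged ranks).
ranks: |5|->2.5, |6|->4.5, |5|->2.5, |7|->6.5, |6|->4.5, |7|->6.5, |3|->1
Step 3: Attach original signs; sum ranks with positive sign and with negative sign.
W+ = 2.5 + 4.5 + 6.5 + 4.5 + 6.5 + 1 = 25.5
W- = 2.5 = 2.5
(Check: W+ + W- = 28 should equal n(n+1)/2 = 28.)
Step 4: Test statistic W = min(W+, W-) = 2.5.
Step 5: Ties in |d|, so use the tie-corrected normal approximation.
        E[W] = n(n+1)/4 = 7*8/4 = 14.
        Tie groups: |d|=5 (t=2), |d|=6 (t=2), |d|=7 (t=2); sum(t^3 - t) = 18.
        Var[W] = n(n+1)(2n+1)/24 - sum(t^3-t)/48 = 840/24 - 18/48 = 34.625.
        z = (W - E[W]) / sqrt(Var[W]) = (2.5 - 14) / 5.8843 = -1.9544.
        Two-sided p = 2*Phi(z) = 0.050660.
Step 6: alpha = 0.05. fail to reject H0.

W+ = 25.5, W- = 2.5, W = min = 2.5, p = 0.050660, fail to reject H0.


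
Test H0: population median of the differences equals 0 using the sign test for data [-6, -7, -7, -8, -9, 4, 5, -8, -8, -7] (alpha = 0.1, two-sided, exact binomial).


Step 1: Discard zero differences. Original n = 10; n_eff = number of nonzero differences = 10.
Nonzero differences (with sign): -6, -7, -7, -8, -9, +4, +5, -8, -8, -7
Step 2: Count signs: positive = 2, negative = 8.
Step 3: Under H0: P(positive) = 0.5, so the number of positives S ~ Bin(10, 0.5).
Step 4: Two-sided exact p-value = sum of Bin(10,0.5) probabilities at or below the observed probability = 0.109375.
Step 5: alpha = 0.1. fail to reject H0.

n_eff = 10, pos = 2, neg = 8, p = 0.109375, fail to reject H0.


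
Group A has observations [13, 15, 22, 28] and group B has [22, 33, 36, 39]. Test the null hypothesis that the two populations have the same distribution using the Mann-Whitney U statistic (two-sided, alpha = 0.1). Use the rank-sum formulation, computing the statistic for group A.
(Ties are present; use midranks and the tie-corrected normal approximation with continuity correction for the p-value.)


Step 1: Combine and sort all 8 observations; assign midranks.
sorted (value, group): (13,X), (15,X), (22,X), (22,Y), (28,X), (33,Y), (36,Y), (39,Y)
ranks: 13->1, 15->2, 22->3.5, 22->3.5, 28->5, 33->6, 36->7, 39->8
Step 2: Rank sum for X: R1 = 1 + 2 + 3.5 + 5 = 11.5.
Step 3: U_X = R1 - n1(n1+1)/2 = 11.5 - 4*5/2 = 11.5 - 10 = 1.5.
       U_Y = n1*n2 - U_X = 16 - 1.5 = 14.5.
Step 4: Ties are present, so use the tie-corrected normal approximation (with continuity correction) for the p-value.
Step 5: p-value = 0.081429; compare to alpha = 0.1. reject H0.

U_X = 1.5, p = 0.081429, reject H0 at alpha = 0.1.


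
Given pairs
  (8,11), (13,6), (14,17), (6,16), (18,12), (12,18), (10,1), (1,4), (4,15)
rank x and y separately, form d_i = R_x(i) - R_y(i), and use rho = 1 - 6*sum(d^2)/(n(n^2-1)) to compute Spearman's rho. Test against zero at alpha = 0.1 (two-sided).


Step 1: Rank x and y separately (midranks; no ties here).
rank(x): 8->4, 13->7, 14->8, 6->3, 18->9, 12->6, 10->5, 1->1, 4->2
rank(y): 11->4, 6->3, 17->8, 16->7, 12->5, 18->9, 1->1, 4->2, 15->6
Step 2: d_i = R_x(i) - R_y(i); compute d_i^2.
  (4-4)^2=0, (7-3)^2=16, (8-8)^2=0, (3-7)^2=16, (9-5)^2=16, (6-9)^2=9, (5-1)^2=16, (1-2)^2=1, (2-6)^2=16
sum(d^2) = 90.
Step 3: rho = 1 - 6*90 / (9*(9^2 - 1)) = 1 - 540/720 = 0.250000.
Step 4: Under H0, t = rho * sqrt((n-2)/(1-rho^2)) = 0.6831 ~ t(7).
Step 5: Two-sided p-value from the t-distribution with 7 df = 0.516490.
Step 6: alpha = 0.1. fail to reject H0.

rho = 0.2500, p = 0.516490, fail to reject H0 at alpha = 0.1.


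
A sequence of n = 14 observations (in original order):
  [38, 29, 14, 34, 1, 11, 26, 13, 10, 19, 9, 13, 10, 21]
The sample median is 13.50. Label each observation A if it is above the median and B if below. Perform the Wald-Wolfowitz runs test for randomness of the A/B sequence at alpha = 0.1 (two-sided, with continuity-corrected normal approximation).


Step 1: Compute median = 13.50; label A = above, B = below.
Labels in order: AAAABBABBABBBA  (n_A = 7, n_B = 7)
Step 2: Count runs R = 7.
Step 3: Under H0 (random ordering), E[R] = 2*n_A*n_B/(n_A+n_B) + 1 = 2*7*7/14 + 1 = 8.0000.
        Var[R] = 2*n_A*n_B*(2*n_A*n_B - n_A - n_B) / ((n_A+n_B)^2 * (n_A+n_B-1)) = 8232/2548 = 3.2308.
        SD[R] = 1.7974.
Step 4: Continuity-corrected z = (R + 0.5 - E[R]) / SD[R] = (7 + 0.5 - 8.0000) / 1.7974 = -0.2782.
Step 5: Two-sided p-value via normal approximation = 2*(1 - Phi(|z|)) = 0.780879.
Step 6: alpha = 0.1. fail to reject H0.

R = 7, z = -0.2782, p = 0.780879, fail to reject H0.


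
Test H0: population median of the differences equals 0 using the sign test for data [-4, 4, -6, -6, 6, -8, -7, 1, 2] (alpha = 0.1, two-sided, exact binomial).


Step 1: Discard zero differences. Original n = 9; n_eff = number of nonzero differences = 9.
Nonzero differences (with sign): -4, +4, -6, -6, +6, -8, -7, +1, +2
Step 2: Count signs: positive = 4, negative = 5.
Step 3: Under H0: P(positive) = 0.5, so the number of positives S ~ Bin(9, 0.5).
Step 4: Two-sided exact p-value = sum of Bin(9,0.5) probabilities at or below the observed probability = 1.000000.
Step 5: alpha = 0.1. fail to reject H0.

n_eff = 9, pos = 4, neg = 5, p = 1.000000, fail to reject H0.
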